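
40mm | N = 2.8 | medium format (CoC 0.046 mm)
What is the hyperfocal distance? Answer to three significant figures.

12.5 m

Hyperfocal distance H = f²/(N·c) + f = 40²/(2.8 × 0.046) + 40 = 1600/0.1288 + 40 ≈ 12462.4 mm ≈ 12.5 m.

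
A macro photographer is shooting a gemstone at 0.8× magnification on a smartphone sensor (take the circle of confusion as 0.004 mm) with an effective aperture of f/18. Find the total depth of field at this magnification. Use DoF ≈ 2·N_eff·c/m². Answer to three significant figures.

0.225 mm

At magnification m, DoF ≈ 2·N_eff·c/m² = 2 × 18 × 0.004 / 0.8² = 0.144 / 0.64 ≈ 0.225 mm.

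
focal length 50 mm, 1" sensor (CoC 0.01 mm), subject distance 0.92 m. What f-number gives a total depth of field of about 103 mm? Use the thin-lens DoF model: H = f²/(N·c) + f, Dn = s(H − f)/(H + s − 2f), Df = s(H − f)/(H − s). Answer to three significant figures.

f/16

Write h = H − f = f²/(N·c). The thin-lens limits are Dn = s·h/(h + (s−f)) and Df = s·h/(h − (s−f)), so DoF = Df − Dn = 2·s·(s−f)·h / (h² − (s−f)²).
That is a quadratic in h: DoF·h² − 2·s·(s−f)·h − DoF·(s−f)² = 0 ⇒ h = (s−f)·(s + √(s² + DoF²)) / DoF = 870 × (920 + √(920² + 103²)) / 103 = 870 × (920 + 925.748) / 103 ≈ 15590 mm.
Then N = f²/(c·h) = 50² / (0.01 × 15590) = 2500 / 155.90 ≈ 16.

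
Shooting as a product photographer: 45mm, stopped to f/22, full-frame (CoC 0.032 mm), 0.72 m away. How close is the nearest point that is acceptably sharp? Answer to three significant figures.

0.583 m

Hyperfocal distance H = f²/(N·c) + f = 45²/(22 × 0.032) + 45 = 2025/0.704 + 45 ≈ 2921.4 mm ≈ 2.921 m.
Near limit Dn = s·(H − f)/(H + s − 2f) = 720 × (2921.4 − 45) / (2921.4 + 720 − 2 × 45) = 720 × 2876.4 / 3551.4 ≈ 583.15 mm ≈ 0.583 m.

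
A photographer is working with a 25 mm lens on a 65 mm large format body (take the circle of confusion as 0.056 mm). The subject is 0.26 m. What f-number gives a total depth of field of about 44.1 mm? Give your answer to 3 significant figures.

f/4

Write h = H − f = f²/(N·c). The thin-lens limits are Dn = s·h/(h + (s−f)) and Df = s·h/(h − (s−f)), so DoF = Df − Dn = 2·s·(s−f)·h / (h² − (s−f)²).
That is a quadratic in h: DoF·h² − 2·s·(s−f)·h − DoF·(s−f)² = 0 ⇒ h = (s−f)·(s + √(s² + DoF²)) / DoF = 235 × (260 + √(260² + 44.1²)) / 44.1 = 235 × (260 + 263.713) / 44.1 ≈ 2790.8 mm.
Then N = f²/(c·h) = 25² / (0.056 × 2790.8) = 625 / 156.28 ≈ 4.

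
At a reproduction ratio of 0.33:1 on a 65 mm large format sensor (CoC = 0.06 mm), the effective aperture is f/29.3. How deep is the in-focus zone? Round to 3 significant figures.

32.3 mm

At magnification m, DoF ≈ 2·N_eff·c/m² = 2 × 29.3 × 0.06 / 0.33² = 3.516 / 0.1089 ≈ 32.3 mm.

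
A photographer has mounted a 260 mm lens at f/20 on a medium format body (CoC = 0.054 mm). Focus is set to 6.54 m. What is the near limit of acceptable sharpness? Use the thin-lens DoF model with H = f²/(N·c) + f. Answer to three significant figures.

Hyperfocal distance H = f²/(N·c) + f = 260²/(20 × 0.054) + 260 = 67600/1.08 + 260 ≈ 62852.6 mm ≈ 62.85 m.
Near limit Dn = s·(H − f)/(H + s − 2f) = 6540 × (62852.6 − 260) / (62852.6 + 6540 − 2 × 260) = 6540 × 62592.6 / 68872.6 ≈ 5943.7 mm ≈ 5.94 m.

5.94 m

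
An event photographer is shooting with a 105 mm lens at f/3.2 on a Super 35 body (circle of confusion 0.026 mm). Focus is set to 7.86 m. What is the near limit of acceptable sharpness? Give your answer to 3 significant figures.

7.43 m

Hyperfocal distance H = f²/(N·c) + f = 105²/(3.2 × 0.026) + 105 = 11025/0.0832 + 105 ≈ 132617.0 mm ≈ 132.6 m.
Near limit Dn = s·(H − f)/(H + s − 2f) = 7860 × (132617.0 − 105) / (132617.0 + 7860 − 2 × 105) = 7860 × 132512.0 / 140267.0 ≈ 7425.4 mm ≈ 7.43 m.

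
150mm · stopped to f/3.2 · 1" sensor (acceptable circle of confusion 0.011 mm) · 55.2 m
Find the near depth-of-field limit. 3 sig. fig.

50.8 m

Hyperfocal distance H = f²/(N·c) + f = 150²/(3.2 × 0.011) + 150 = 22500/0.0352 + 150 ≈ 639354.5 mm ≈ 639.4 m.
Near limit Dn = s·(H − f)/(H + s − 2f) = 55200 × (639354.5 − 150) / (639354.5 + 55200 − 2 × 150) = 55200 × 639204.5 / 694254.5 ≈ 50823 mm ≈ 50.8 m.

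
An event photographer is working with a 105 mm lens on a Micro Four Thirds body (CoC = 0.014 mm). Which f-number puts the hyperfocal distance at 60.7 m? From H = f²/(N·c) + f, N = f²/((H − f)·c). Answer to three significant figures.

Rearrange H = f²/(N·c) + f for N: N = f² / ((H − f)·c).
N = 105² / ((60700 − 105) × 0.014) = 11025 / 848.3 ≈ 13.

f/13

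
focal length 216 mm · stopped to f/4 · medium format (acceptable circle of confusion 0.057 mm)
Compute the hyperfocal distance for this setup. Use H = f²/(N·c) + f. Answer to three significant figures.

Hyperfocal distance H = f²/(N·c) + f = 216²/(4 × 0.057) + 216 = 46656/0.228 + 216 ≈ 204847.6 mm ≈ 205 m.

205 m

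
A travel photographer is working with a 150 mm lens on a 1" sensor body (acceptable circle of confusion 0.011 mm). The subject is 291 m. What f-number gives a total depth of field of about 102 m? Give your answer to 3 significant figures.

f/1.20

Write h = H − f = f²/(N·c). The thin-lens limits are Dn = s·h/(h + (s−f)) and Df = s·h/(h − (s−f)), so DoF = Df − Dn = 2·s·(s−f)·h / (h² − (s−f)²).
That is a quadratic in h: DoF·h² − 2·s·(s−f)·h − DoF·(s−f)² = 0 ⇒ h = (s−f)·(s + √(s² + DoF²)) / DoF = 290850 × (291000 + √(291000² + 102000²)) / 102000 = 290850 × (291000 + 308359) / 102000 ≈ 1709053 mm.
Then N = f²/(c·h) = 150² / (0.011 × 1709053) = 22500 / 18800 ≈ 1.20.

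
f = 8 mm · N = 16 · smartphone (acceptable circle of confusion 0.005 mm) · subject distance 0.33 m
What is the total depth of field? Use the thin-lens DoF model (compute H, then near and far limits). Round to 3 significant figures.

317 mm

Hyperfocal distance H = f²/(N·c) + f = 8²/(16 × 0.005) + 8 = 64/0.08 + 8 ≈ 808.0 mm ≈ 0.808 m.
Near limit Dn = s·(H − f)/(H + s − 2f) = 330 × (808.0 − 8) / (808.0 + 330 − 2 × 8) = 330 × 800.0 / 1122.0 ≈ 235.29 mm.
Far limit Df = s·(H − f)/(H − s) = 330 × (808.0 − 8) / (808.0 − 330) = 330 × 800.0 / 478.0 ≈ 552.30 mm.
Depth of field = Df − Dn = 552.30 − 235.29 ≈ 317.01 mm.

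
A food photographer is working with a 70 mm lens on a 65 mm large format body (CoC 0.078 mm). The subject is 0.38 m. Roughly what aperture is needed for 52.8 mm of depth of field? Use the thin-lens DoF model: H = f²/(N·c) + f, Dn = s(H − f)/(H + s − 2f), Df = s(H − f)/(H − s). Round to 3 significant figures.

Write h = H − f = f²/(N·c). The thin-lens limits are Dn = s·h/(h + (s−f)) and Df = s·h/(h − (s−f)), so DoF = Df − Dn = 2·s·(s−f)·h / (h² − (s−f)²).
That is a quadratic in h: DoF·h² − 2·s·(s−f)·h − DoF·(s−f)² = 0 ⇒ h = (s−f)·(s + √(s² + DoF²)) / DoF = 310 × (380 + √(380² + 52.8²)) / 52.8 = 310 × (380 + 383.651) / 52.8 ≈ 4483.6 mm.
Then N = f²/(c·h) = 70² / (0.078 × 4483.6) = 4900 / 349.72 ≈ 14.

f/14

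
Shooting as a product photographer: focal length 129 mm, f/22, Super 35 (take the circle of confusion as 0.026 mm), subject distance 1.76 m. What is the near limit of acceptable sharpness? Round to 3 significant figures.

1.67 m

Hyperfocal distance H = f²/(N·c) + f = 129²/(22 × 0.026) + 129 = 16641/0.572 + 129 ≈ 29221.7 mm ≈ 29.22 m.
Near limit Dn = s·(H − f)/(H + s − 2f) = 1760 × (29221.7 − 129) / (29221.7 + 1760 − 2 × 129) = 1760 × 29092.7 / 30723.7 ≈ 1666.6 mm ≈ 1.67 m.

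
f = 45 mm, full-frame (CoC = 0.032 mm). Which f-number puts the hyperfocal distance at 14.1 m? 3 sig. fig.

f/4.50

Rearrange H = f²/(N·c) + f for N: N = f² / ((H − f)·c).
N = 45² / ((14100 − 45) × 0.032) = 2025 / 449.8 ≈ 4.50.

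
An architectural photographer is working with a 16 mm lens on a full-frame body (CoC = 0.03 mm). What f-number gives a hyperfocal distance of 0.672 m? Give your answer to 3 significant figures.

f/13

Rearrange H = f²/(N·c) + f for N: N = f² / ((H − f)·c).
N = 16² / ((672 − 16) × 0.03) = 256 / 19.68 ≈ 13.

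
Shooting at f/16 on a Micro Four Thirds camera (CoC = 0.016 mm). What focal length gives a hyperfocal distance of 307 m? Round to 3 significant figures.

From H = f²/(N·c) + f, with f ≪ H: f ≈ √(H·N·c) = √(307000 × 16 × 0.016) = √78592 ≈ 280.3 mm.
The +f correction barely moves this — solving exactly, f² + N·c·f − N·c·H = 0 ⇒ f = (−N·c + √((N·c)² + 4·N·c·H))/2 = (−0.256 + √314368)/2 ≈ 280.21 mm, so f ≈ 280 mm.

280 mm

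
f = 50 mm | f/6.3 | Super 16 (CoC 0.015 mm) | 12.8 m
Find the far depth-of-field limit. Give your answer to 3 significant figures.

Hyperfocal distance H = f²/(N·c) + f = 50²/(6.3 × 0.015) + 50 = 2500/0.0945 + 50 ≈ 26505.0 mm ≈ 26.51 m.
Far limit Df = s·(H − f)/(H − s) = 12800 × (26505.0 − 50) / (26505.0 − 12800) = 12800 × 26455.0 / 13705.0 ≈ 24708 mm ≈ 24.7 m.

24.7 m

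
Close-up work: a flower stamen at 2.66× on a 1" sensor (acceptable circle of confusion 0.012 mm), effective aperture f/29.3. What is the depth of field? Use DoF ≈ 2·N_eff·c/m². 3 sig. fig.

At magnification m, DoF ≈ 2·N_eff·c/m² = 2 × 29.3 × 0.012 / 2.66² = 0.7032 / 7.076 ≈ 0.0994 mm.

0.0994 mm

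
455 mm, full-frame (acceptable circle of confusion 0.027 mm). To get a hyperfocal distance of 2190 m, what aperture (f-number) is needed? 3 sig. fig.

f/3.50

Rearrange H = f²/(N·c) + f for N: N = f² / ((H − f)·c).
N = 455² / ((2190000 − 455) × 0.027) = 207025 / 59118 ≈ 3.50.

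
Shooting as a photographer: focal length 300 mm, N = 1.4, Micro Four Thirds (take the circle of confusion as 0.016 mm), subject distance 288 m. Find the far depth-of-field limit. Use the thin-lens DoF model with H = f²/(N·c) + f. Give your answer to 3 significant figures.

310 m

Hyperfocal distance H = f²/(N·c) + f = 300²/(1.4 × 0.016) + 300 = 90000/0.0224 + 300 ≈ 4018157.1 mm ≈ 4018 m.
Far limit Df = s·(H − f)/(H − s) = 288000 × (4018157.1 − 300) / (4018157.1 − 288000) = 288000 × 4017857.1 / 3730157.1 ≈ 310213 mm ≈ 310 m.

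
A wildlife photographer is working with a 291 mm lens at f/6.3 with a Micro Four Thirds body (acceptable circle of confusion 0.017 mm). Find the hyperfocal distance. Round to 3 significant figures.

Hyperfocal distance H = f²/(N·c) + f = 291²/(6.3 × 0.017) + 291 = 84681/0.1071 + 291 ≈ 790963.3 mm ≈ 791 m.

791 m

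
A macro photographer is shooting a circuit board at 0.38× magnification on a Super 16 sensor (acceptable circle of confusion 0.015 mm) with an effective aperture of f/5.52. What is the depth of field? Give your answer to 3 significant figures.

1.15 mm

At magnification m, DoF ≈ 2·N_eff·c/m² = 2 × 5.52 × 0.015 / 0.38² = 0.1656 / 0.1444 ≈ 1.15 mm.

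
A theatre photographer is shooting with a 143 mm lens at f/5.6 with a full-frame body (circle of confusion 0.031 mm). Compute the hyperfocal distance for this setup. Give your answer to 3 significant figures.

Hyperfocal distance H = f²/(N·c) + f = 143²/(5.6 × 0.031) + 143 = 20449/0.1736 + 143 ≈ 117936.8 mm ≈ 118 m.

118 m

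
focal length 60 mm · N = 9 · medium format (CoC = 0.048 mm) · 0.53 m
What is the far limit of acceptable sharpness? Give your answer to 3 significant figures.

0.562 m

Hyperfocal distance H = f²/(N·c) + f = 60²/(9 × 0.048) + 60 = 3600/0.432 + 60 ≈ 8393.3 mm ≈ 8.393 m.
Far limit Df = s·(H − f)/(H − s) = 530 × (8393.3 − 60) / (8393.3 − 530) = 530 × 8333.3 / 7863.3 ≈ 561.68 mm ≈ 0.562 m.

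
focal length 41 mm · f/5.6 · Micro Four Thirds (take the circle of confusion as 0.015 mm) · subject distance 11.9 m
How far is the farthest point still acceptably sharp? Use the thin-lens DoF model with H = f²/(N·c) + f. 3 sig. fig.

Hyperfocal distance H = f²/(N·c) + f = 41²/(5.6 × 0.015) + 41 = 1681/0.084 + 41 ≈ 20052.9 mm ≈ 20.05 m.
Far limit Df = s·(H − f)/(H − s) = 11900 × (20052.9 − 41) / (20052.9 − 11900) = 11900 × 20011.9 / 8152.9 ≈ 29209 mm ≈ 29.2 m.

29.2 m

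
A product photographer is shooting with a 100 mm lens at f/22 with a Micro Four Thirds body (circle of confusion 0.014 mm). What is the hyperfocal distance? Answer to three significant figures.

Hyperfocal distance H = f²/(N·c) + f = 100²/(22 × 0.014) + 100 = 10000/0.308 + 100 ≈ 32567.5 mm ≈ 32.6 m.

32.6 m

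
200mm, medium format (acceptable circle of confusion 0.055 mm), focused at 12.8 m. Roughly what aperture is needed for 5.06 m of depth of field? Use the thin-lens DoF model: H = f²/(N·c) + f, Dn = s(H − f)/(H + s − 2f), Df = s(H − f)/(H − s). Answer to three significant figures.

Write h = H − f = f²/(N·c). The thin-lens limits are Dn = s·h/(h + (s−f)) and Df = s·h/(h − (s−f)), so DoF = Df − Dn = 2·s·(s−f)·h / (h² − (s−f)²).
That is a quadratic in h: DoF·h² − 2·s·(s−f)·h − DoF·(s−f)² = 0 ⇒ h = (s−f)·(s + √(s² + DoF²)) / DoF = 12600 × (12800 + √(12800² + 5060²)) / 5060 = 12600 × (12800 + 13763.9) / 5060 ≈ 66147 mm.
Then N = f²/(c·h) = 200² / (0.055 × 66147) = 40000 / 3638.1 ≈ 11.

f/11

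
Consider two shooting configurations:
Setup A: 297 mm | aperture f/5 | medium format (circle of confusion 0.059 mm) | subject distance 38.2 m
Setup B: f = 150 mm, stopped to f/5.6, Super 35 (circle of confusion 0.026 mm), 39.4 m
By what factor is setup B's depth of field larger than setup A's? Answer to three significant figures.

2.17

Setup A: H = 297²/(5×0.059) + 297 ≈ 299310.6 mm; DoF = Df − Dn = 43745.1 − 33902.5 ≈ 9842.6 mm.
Setup B: H = 150²/(5.6×0.026) + 150 ≈ 154683.0 mm; DoF = Df − Dn = 52814 − 31420 ≈ 21394 mm.
Ratio = 21394 / 9842.6 ≈ 2.17.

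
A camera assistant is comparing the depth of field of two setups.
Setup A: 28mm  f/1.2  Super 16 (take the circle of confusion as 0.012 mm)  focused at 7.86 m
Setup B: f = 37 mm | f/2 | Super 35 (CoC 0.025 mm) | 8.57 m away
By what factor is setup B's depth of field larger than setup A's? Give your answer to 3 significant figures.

2.56

Setup A: H = 28²/(1.2×0.012) + 28 ≈ 54472.4 mm; DoF = Df − Dn = 9180.7 − 6871.5 ≈ 2309.2 mm.
Setup B: H = 37²/(2×0.025) + 37 ≈ 27417.0 mm; DoF = Df − Dn = 12450.1 − 6533.8 ≈ 5916.3 mm.
Ratio = 5916.3 / 2309.2 ≈ 2.56.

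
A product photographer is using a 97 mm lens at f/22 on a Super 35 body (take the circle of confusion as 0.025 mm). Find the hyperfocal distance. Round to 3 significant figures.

17.2 m

Hyperfocal distance H = f²/(N·c) + f = 97²/(22 × 0.025) + 97 = 9409/0.55 + 97 ≈ 17204.3 mm ≈ 17.2 m.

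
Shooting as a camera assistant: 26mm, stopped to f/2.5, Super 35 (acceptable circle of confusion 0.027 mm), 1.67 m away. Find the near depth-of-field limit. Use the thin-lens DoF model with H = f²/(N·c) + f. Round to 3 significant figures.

1.43 m

Hyperfocal distance H = f²/(N·c) + f = 26²/(2.5 × 0.027) + 26 = 676/0.0675 + 26 ≈ 10040.8 mm ≈ 10.04 m.
Near limit Dn = s·(H − f)/(H + s − 2f) = 1670 × (10040.8 − 26) / (10040.8 + 1670 − 2 × 26) = 1670 × 10014.8 / 11658.8 ≈ 1434.5 mm ≈ 1.43 m.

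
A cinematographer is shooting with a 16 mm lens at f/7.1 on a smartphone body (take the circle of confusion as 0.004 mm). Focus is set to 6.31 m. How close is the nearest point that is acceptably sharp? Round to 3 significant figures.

Hyperfocal distance H = f²/(N·c) + f = 16²/(7.1 × 0.004) + 16 = 256/0.0284 + 16 ≈ 9030.1 mm ≈ 9.030 m.
Near limit Dn = s·(H − f)/(H + s − 2f) = 6310 × (9030.1 − 16) / (9030.1 + 6310 − 2 × 16) = 6310 × 9014.1 / 15308.1 ≈ 3715.6 mm ≈ 3.72 m.

3.72 m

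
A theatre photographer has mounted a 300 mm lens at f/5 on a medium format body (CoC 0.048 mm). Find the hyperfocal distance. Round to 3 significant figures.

375 m

Hyperfocal distance H = f²/(N·c) + f = 300²/(5 × 0.048) + 300 = 90000/0.24 + 300 ≈ 375300.0 mm ≈ 375 m.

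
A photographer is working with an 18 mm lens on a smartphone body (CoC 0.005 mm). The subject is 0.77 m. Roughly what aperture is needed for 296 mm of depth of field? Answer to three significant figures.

Write h = H − f = f²/(N·c). The thin-lens limits are Dn = s·h/(h + (s−f)) and Df = s·h/(h − (s−f)), so DoF = Df − Dn = 2·s·(s−f)·h / (h² − (s−f)²).
That is a quadratic in h: DoF·h² − 2·s·(s−f)·h − DoF·(s−f)² = 0 ⇒ h = (s−f)·(s + √(s² + DoF²)) / DoF = 752 × (770 + √(770² + 296²)) / 296 = 752 × (770 + 824.934) / 296 ≈ 4052.0 mm.
Then N = f²/(c·h) = 18² / (0.005 × 4052.0) = 324 / 20.260 ≈ 16.

f/16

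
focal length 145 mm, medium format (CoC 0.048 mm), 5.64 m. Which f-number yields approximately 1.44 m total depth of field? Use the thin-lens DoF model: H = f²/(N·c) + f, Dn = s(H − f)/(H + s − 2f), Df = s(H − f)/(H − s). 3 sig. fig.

f/10

Write h = H − f = f²/(N·c). The thin-lens limits are Dn = s·h/(h + (s−f)) and Df = s·h/(h − (s−f)), so DoF = Df − Dn = 2·s·(s−f)·h / (h² − (s−f)²).
That is a quadratic in h: DoF·h² − 2·s·(s−f)·h − DoF·(s−f)² = 0 ⇒ h = (s−f)·(s + √(s² + DoF²)) / DoF = 5495 × (5640 + √(5640² + 1440²)) / 1440 = 5495 × (5640 + 5820.93) / 1440 ≈ 43735 mm.
Then N = f²/(c·h) = 145² / (0.048 × 43735) = 21025 / 2099.3 ≈ 10.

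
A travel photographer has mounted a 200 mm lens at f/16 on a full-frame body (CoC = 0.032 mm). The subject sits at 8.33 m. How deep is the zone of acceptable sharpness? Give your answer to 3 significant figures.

1.75 m

Hyperfocal distance H = f²/(N·c) + f = 200²/(16 × 0.032) + 200 = 40000/0.512 + 200 ≈ 78325.0 mm ≈ 78.33 m.
Near limit Dn = s·(H − f)/(H + s − 2f) = 8330 × (78325.0 − 200) / (78325.0 + 8330 − 2 × 200) = 8330 × 78125.0 / 86255.0 ≈ 7544.9 mm.
Far limit Df = s·(H − f)/(H − s) = 8330 × (78325.0 − 200) / (78325.0 − 8330) = 8330 × 78125.0 / 69995.0 ≈ 9297.5 mm.
Depth of field = Df − Dn = 9297.5 − 7544.9 ≈ 1752.6 mm ≈ 1.75 m.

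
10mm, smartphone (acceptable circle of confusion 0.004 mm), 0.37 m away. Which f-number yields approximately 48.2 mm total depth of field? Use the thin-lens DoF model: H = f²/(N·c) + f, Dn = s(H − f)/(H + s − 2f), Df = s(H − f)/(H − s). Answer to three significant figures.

f/4.50

Write h = H − f = f²/(N·c). The thin-lens limits are Dn = s·h/(h + (s−f)) and Df = s·h/(h − (s−f)), so DoF = Df − Dn = 2·s·(s−f)·h / (h² − (s−f)²).
That is a quadratic in h: DoF·h² − 2·s·(s−f)·h − DoF·(s−f)² = 0 ⇒ h = (s−f)·(s + √(s² + DoF²)) / DoF = 360 × (370 + √(370² + 48.2²)) / 48.2 = 360 × (370 + 373.126) / 48.2 ≈ 5550.3 mm.
Then N = f²/(c·h) = 10² / (0.004 × 5550.3) = 100 / 22.201 ≈ 4.50.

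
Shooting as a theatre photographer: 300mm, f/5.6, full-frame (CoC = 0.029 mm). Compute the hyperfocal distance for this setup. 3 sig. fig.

Hyperfocal distance H = f²/(N·c) + f = 300²/(5.6 × 0.029) + 300 = 90000/0.1624 + 300 ≈ 554487.2 mm ≈ 554 m.

554 m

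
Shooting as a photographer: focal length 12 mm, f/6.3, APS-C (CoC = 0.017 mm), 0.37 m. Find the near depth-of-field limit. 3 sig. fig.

292 mm

Hyperfocal distance H = f²/(N·c) + f = 12²/(6.3 × 0.017) + 12 = 144/0.1071 + 12 ≈ 1356.5 mm ≈ 1.357 m.
Near limit Dn = s·(H − f)/(H + s − 2f) = 370 × (1356.5 − 12) / (1356.5 + 370 − 2 × 12) = 370 × 1344.5 / 1702.5 ≈ 292.20 mm.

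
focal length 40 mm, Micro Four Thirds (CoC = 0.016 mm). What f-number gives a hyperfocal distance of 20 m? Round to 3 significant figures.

Rearrange H = f²/(N·c) + f for N: N = f² / ((H − f)·c).
N = 40² / ((20000 − 40) × 0.016) = 1600 / 319.4 ≈ 5.01.

f/5.01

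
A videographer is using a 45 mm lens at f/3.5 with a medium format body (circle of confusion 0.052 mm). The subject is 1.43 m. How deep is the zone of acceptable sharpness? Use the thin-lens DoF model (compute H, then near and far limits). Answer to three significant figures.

362 mm

Hyperfocal distance H = f²/(N·c) + f = 45²/(3.5 × 0.052) + 45 = 2025/0.182 + 45 ≈ 11171.4 mm ≈ 11.17 m.
Near limit Dn = s·(H − f)/(H + s − 2f) = 1430 × (11171.4 − 45) / (11171.4 + 1430 − 2 × 45) = 1430 × 11126.4 / 12511.4 ≈ 1271.70 mm.
Far limit Df = s·(H − f)/(H − s) = 1430 × (11171.4 − 45) / (11171.4 − 1430) = 1430 × 11126.4 / 9741.4 ≈ 1633.31 mm.
Depth of field = Df − Dn = 1633.31 − 1271.70 ≈ 361.61 mm.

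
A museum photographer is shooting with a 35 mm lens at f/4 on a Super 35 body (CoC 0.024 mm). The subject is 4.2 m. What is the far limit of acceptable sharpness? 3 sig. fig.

6.24 m

Hyperfocal distance H = f²/(N·c) + f = 35²/(4 × 0.024) + 35 = 1225/0.096 + 35 ≈ 12795.4 mm ≈ 12.80 m.
Far limit Df = s·(H − f)/(H − s) = 4200 × (12795.4 − 35) / (12795.4 − 4200) = 4200 × 12760.4 / 8595.4 ≈ 6235.2 mm ≈ 6.24 m.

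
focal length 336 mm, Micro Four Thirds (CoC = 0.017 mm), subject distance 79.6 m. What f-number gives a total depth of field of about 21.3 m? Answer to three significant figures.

Write h = H − f = f²/(N·c). The thin-lens limits are Dn = s·h/(h + (s−f)) and Df = s·h/(h − (s−f)), so DoF = Df − Dn = 2·s·(s−f)·h / (h² − (s−f)²).
That is a quadratic in h: DoF·h² − 2·s·(s−f)·h − DoF·(s−f)² = 0 ⇒ h = (s−f)·(s + √(s² + DoF²)) / DoF = 79264 × (79600 + √(79600² + 21300²)) / 21300 = 79264 × (79600 + 82400.5) / 21300 ≈ 602855 mm.
Then N = f²/(c·h) = 336² / (0.017 × 602855) = 112896 / 10249 ≈ 11.

f/11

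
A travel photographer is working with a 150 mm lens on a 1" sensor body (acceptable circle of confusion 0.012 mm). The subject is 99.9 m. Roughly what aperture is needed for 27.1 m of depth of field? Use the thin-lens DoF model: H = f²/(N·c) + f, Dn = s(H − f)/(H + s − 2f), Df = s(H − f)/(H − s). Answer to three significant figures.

Write h = H − f = f²/(N·c). The thin-lens limits are Dn = s·h/(h + (s−f)) and Df = s·h/(h − (s−f)), so DoF = Df − Dn = 2·s·(s−f)·h / (h² − (s−f)²).
That is a quadratic in h: DoF·h² − 2·s·(s−f)·h − DoF·(s−f)² = 0 ⇒ h = (s−f)·(s + √(s² + DoF²)) / DoF = 99750 × (99900 + √(99900² + 27100²)) / 27100 = 99750 × (99900 + 103510) / 27100 ≈ 748716 mm.
Then N = f²/(c·h) = 150² / (0.012 × 748716) = 22500 / 8984.6 ≈ 2.50.

f/2.50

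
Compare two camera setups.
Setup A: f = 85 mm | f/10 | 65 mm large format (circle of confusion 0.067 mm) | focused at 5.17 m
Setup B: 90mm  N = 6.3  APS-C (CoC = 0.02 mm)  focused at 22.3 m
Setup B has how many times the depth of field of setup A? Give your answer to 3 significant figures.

Setup A: H = 85²/(10×0.067) + 85 ≈ 10868.6 mm; DoF = Df − Dn = 9783.3 − 3513.3 ≈ 6270.0 mm.
Setup B: H = 90²/(6.3×0.02) + 90 ≈ 64375.7 mm; DoF = Df − Dn = 34071 − 16574 ≈ 17497 mm.
Ratio = 17497 / 6270.0 ≈ 2.79.

2.79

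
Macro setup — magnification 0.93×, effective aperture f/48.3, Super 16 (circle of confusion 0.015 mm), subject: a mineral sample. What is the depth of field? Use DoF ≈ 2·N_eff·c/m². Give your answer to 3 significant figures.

1.68 mm

At magnification m, DoF ≈ 2·N_eff·c/m² = 2 × 48.3 × 0.015 / 0.93² = 1.449 / 0.8649 ≈ 1.68 mm.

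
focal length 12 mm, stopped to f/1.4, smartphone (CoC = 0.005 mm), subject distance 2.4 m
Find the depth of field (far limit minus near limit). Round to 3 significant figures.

Hyperfocal distance H = f²/(N·c) + f = 12²/(1.4 × 0.005) + 12 = 144/0.007 + 12 ≈ 20583.4 mm ≈ 20.58 m.
Near limit Dn = s·(H − f)/(H + s − 2f) = 2400 × (20583.4 − 12) / (20583.4 + 2400 − 2 × 12) = 2400 × 20571.4 / 22959.4 ≈ 2150.38 mm.
Far limit Df = s·(H − f)/(H − s) = 2400 × (20583.4 − 12) / (20583.4 − 2400) = 2400 × 20571.4 / 18183.4 ≈ 2715.19 mm.
Depth of field = Df − Dn = 2715.19 − 2150.38 ≈ 564.81 mm ≈ 0.565 m.

0.565 m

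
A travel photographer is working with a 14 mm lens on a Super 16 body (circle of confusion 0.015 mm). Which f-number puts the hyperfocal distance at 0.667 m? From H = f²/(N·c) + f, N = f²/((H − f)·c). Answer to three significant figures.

Rearrange H = f²/(N·c) + f for N: N = f² / ((H − f)·c).
N = 14² / ((667 − 14) × 0.015) = 196 / 9.795 ≈ 20.

f/20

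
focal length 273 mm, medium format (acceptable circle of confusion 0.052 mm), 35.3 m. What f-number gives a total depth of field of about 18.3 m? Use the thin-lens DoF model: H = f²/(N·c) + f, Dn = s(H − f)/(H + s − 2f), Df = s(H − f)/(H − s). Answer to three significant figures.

f/9.98

Write h = H − f = f²/(N·c). The thin-lens limits are Dn = s·h/(h + (s−f)) and Df = s·h/(h − (s−f)), so DoF = Df − Dn = 2·s·(s−f)·h / (h² − (s−f)²).
That is a quadratic in h: DoF·h² − 2·s·(s−f)·h − DoF·(s−f)² = 0 ⇒ h = (s−f)·(s + √(s² + DoF²)) / DoF = 35027 × (35300 + √(35300² + 18300²)) / 18300 = 35027 × (35300 + 39761.5) / 18300 ≈ 143671 mm.
Then N = f²/(c·h) = 273² / (0.052 × 143671) = 74529 / 7470.9 ≈ 9.98.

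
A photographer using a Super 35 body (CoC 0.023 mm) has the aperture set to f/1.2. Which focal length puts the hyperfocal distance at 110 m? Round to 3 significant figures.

From H = f²/(N·c) + f, with f ≪ H: f ≈ √(H·N·c) = √(110000 × 1.2 × 0.023) = √3036.0 ≈ 55.10 mm.
The +f correction barely moves this — solving exactly, f² + N·c·f − N·c·H = 0 ⇒ f = (−N·c + √((N·c)² + 4·N·c·H))/2 = (−0.0276 + √12144)/2 ≈ 55.086 mm, so f ≈ 55.1 mm.

55.1 mm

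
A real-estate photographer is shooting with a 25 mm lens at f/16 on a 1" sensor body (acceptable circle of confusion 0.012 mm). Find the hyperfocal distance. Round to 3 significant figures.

Hyperfocal distance H = f²/(N·c) + f = 25²/(16 × 0.012) + 25 = 625/0.192 + 25 ≈ 3280.2 mm ≈ 3.28 m.

3.28 m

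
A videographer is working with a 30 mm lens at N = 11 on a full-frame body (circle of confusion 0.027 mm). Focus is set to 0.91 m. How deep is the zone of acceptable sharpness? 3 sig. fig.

0.577 m

Hyperfocal distance H = f²/(N·c) + f = 30²/(11 × 0.027) + 30 = 900/0.297 + 30 ≈ 3060.3 mm ≈ 3.060 m.
Near limit Dn = s·(H − f)/(H + s − 2f) = 910 × (3060.3 − 30) / (3060.3 + 910 − 2 × 30) = 910 × 3030.3 / 3910.3 ≈ 705.21 mm.
Far limit Df = s·(H − f)/(H − s) = 910 × (3060.3 − 30) / (3060.3 − 910) = 910 × 3030.3 / 2150.3 ≈ 1282.41 mm.
Depth of field = Df − Dn = 1282.41 − 705.21 ≈ 577.20 mm ≈ 0.577 m.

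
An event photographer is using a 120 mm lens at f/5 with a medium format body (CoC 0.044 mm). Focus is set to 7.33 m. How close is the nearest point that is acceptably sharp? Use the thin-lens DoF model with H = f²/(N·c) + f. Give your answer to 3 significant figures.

Hyperfocal distance H = f²/(N·c) + f = 120²/(5 × 0.044) + 120 = 14400/0.22 + 120 ≈ 65574.5 mm ≈ 65.57 m.
Near limit Dn = s·(H − f)/(H + s − 2f) = 7330 × (65574.5 − 120) / (65574.5 + 7330 − 2 × 120) = 7330 × 65454.5 / 72664.5 ≈ 6602.7 mm ≈ 6.60 m.

6.60 m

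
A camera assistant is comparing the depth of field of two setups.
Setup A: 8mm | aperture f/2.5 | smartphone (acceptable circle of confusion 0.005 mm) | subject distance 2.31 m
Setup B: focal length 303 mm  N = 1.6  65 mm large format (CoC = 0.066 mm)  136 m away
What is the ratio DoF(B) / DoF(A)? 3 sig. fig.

16.7

Setup A: H = 8²/(2.5×0.005) + 8 ≈ 5128.0 mm; DoF = Df − Dn = 4197.0 − 1593.5 ≈ 2603.5 mm.
Setup B: H = 303²/(1.6×0.066) + 303 ≈ 869706.4 mm; DoF = Df − Dn = 161153 − 117639 ≈ 43514 mm.
Ratio = 43514 / 2603.5 ≈ 16.7.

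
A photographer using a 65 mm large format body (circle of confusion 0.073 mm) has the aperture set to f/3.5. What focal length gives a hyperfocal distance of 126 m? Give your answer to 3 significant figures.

From H = f²/(N·c) + f, with f ≪ H: f ≈ √(H·N·c) = √(126000 × 3.5 × 0.073) = √32193 ≈ 179.4 mm.
The +f correction barely moves this — solving exactly, f² + N·c·f − N·c·H = 0 ⇒ f = (−N·c + √((N·c)² + 4·N·c·H))/2 = (−0.2555 + √128772)/2 ≈ 179.30 mm, so f ≈ 179 mm.

179 mm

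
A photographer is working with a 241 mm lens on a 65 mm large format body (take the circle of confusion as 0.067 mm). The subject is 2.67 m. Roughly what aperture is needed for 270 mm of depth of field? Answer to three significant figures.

f/18

Write h = H − f = f²/(N·c). The thin-lens limits are Dn = s·h/(h + (s−f)) and Df = s·h/(h − (s−f)), so DoF = Df − Dn = 2·s·(s−f)·h / (h² − (s−f)²).
That is a quadratic in h: DoF·h² − 2·s·(s−f)·h − DoF·(s−f)² = 0 ⇒ h = (s−f)·(s + √(s² + DoF²)) / DoF = 2429 × (2670 + √(2670² + 270²)) / 270 = 2429 × (2670 + 2683.62) / 270 ≈ 48163 mm.
Then N = f²/(c·h) = 241² / (0.067 × 48163) = 58081 / 3226.9 ≈ 18.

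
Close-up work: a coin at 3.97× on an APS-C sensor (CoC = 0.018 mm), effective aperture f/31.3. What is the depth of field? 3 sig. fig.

At magnification m, DoF ≈ 2·N_eff·c/m² = 2 × 31.3 × 0.018 / 3.97² = 1.127 / 15.76 ≈ 0.0715 mm.

0.0715 mm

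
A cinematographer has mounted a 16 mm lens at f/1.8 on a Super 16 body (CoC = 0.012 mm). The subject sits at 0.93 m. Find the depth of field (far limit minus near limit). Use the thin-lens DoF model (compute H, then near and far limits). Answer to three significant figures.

Hyperfocal distance H = f²/(N·c) + f = 16²/(1.8 × 0.012) + 16 = 256/0.0216 + 16 ≈ 11867.9 mm ≈ 11.87 m.
Near limit Dn = s·(H − f)/(H + s − 2f) = 930 × (11867.9 − 16) / (11867.9 + 930 − 2 × 16) = 930 × 11851.9 / 12765.9 ≈ 863.41 mm.
Far limit Df = s·(H − f)/(H − s) = 930 × (11867.9 − 16) / (11867.9 − 930) = 930 × 11851.9 / 10937.9 ≈ 1007.71 mm.
Depth of field = Df − Dn = 1007.71 − 863.41 ≈ 144.30 mm.

144 mm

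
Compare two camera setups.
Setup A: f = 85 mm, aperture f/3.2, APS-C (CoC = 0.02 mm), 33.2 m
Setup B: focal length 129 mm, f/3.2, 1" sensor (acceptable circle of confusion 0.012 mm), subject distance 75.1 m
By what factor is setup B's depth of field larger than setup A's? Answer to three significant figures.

1.26

Setup A: H = 85²/(3.2×0.02) + 85 ≈ 112975.6 mm; DoF = Df − Dn = 46981 − 25670 ≈ 21311 mm.
Setup B: H = 129²/(3.2×0.012) + 129 ≈ 433488.4 mm; DoF = Df − Dn = 90810 − 64024 ≈ 26786 mm.
Ratio = 26786 / 21311 ≈ 1.26.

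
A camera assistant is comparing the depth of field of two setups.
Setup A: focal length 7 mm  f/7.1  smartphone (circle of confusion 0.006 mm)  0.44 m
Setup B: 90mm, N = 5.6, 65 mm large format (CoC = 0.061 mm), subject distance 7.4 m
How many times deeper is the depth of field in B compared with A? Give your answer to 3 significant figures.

Setup A: H = 7²/(7.1×0.006) + 7 ≈ 1157.2 mm; DoF = Df − Dn = 705.63 − 319.66 ≈ 385.97 mm.
Setup B: H = 90²/(5.6×0.061) + 90 ≈ 23801.9 mm; DoF = Df − Dn = 10698.0 − 5656.3 ≈ 5041.7 mm.
Ratio = 5041.7 / 385.97 ≈ 13.1.

13.1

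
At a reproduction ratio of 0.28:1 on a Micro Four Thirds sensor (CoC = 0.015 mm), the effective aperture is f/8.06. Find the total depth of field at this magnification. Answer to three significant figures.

3.08 mm

At magnification m, DoF ≈ 2·N_eff·c/m² = 2 × 8.06 × 0.015 / 0.28² = 0.2418 / 0.0784 ≈ 3.08 mm.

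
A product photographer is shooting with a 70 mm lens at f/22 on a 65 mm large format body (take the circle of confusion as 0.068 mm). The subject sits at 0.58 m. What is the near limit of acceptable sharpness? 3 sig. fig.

Hyperfocal distance H = f²/(N·c) + f = 70²/(22 × 0.068) + 70 = 4900/1.496 + 70 ≈ 3345.4 mm ≈ 3.345 m.
Near limit Dn = s·(H − f)/(H + s − 2f) = 580 × (3345.4 − 70) / (3345.4 + 580 − 2 × 70) = 580 × 3275.4 / 3785.4 ≈ 501.86 mm ≈ 0.502 m.

0.502 m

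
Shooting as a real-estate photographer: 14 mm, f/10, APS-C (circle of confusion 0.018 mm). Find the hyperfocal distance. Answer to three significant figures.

Hyperfocal distance H = f²/(N·c) + f = 14²/(10 × 0.018) + 14 = 196/0.18 + 14 ≈ 1102.9 mm ≈ 1.10 m.

1.10 m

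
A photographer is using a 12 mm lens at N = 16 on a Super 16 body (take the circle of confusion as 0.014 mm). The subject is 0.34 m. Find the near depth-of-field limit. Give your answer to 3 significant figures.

Hyperfocal distance H = f²/(N·c) + f = 12²/(16 × 0.014) + 12 = 144/0.224 + 12 ≈ 654.9 mm ≈ 0.655 m.
Near limit Dn = s·(H − f)/(H + s − 2f) = 340 × (654.9 − 12) / (654.9 + 340 − 2 × 12) = 340 × 642.9 / 970.9 ≈ 225.13 mm.

225 mm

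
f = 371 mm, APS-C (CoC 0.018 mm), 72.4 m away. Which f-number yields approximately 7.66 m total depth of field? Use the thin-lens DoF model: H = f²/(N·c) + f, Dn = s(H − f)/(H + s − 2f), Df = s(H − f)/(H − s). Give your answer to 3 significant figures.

Write h = H − f = f²/(N·c). The thin-lens limits are Dn = s·h/(h + (s−f)) and Df = s·h/(h − (s−f)), so DoF = Df − Dn = 2·s·(s−f)·h / (h² − (s−f)²).
That is a quadratic in h: DoF·h² − 2·s·(s−f)·h − DoF·(s−f)² = 0 ⇒ h = (s−f)·(s + √(s² + DoF²)) / DoF = 72029 × (72400 + √(72400² + 7660²)) / 7660 = 72029 × (72400 + 72804.1) / 7660 ≈ 1365392 mm.
Then N = f²/(c·h) = 371² / (0.018 × 1365392) = 137641 / 24577 ≈ 5.60.

f/5.60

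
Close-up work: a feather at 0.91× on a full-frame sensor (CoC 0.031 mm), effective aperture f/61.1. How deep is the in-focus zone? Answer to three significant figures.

4.57 mm

At magnification m, DoF ≈ 2·N_eff·c/m² = 2 × 61.1 × 0.031 / 0.91² = 3.788 / 0.8281 ≈ 4.57 mm.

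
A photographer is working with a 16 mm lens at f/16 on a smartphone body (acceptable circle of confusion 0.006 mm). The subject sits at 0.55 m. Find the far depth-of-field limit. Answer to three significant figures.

0.688 m

Hyperfocal distance H = f²/(N·c) + f = 16²/(16 × 0.006) + 16 = 256/0.096 + 16 ≈ 2682.7 mm ≈ 2.683 m.
Far limit Df = s·(H − f)/(H − s) = 550 × (2682.7 − 16) / (2682.7 − 550) = 550 × 2666.7 / 2132.7 ≈ 687.71 mm ≈ 0.688 m.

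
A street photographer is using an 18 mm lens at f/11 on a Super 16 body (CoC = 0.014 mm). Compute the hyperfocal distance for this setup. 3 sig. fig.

Hyperfocal distance H = f²/(N·c) + f = 18²/(11 × 0.014) + 18 = 324/0.154 + 18 ≈ 2121.9 mm ≈ 2.12 m.

2.12 m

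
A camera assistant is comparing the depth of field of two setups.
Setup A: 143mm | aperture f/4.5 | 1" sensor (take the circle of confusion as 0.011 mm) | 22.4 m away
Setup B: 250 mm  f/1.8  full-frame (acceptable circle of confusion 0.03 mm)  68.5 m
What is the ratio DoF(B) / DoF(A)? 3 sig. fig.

3.35

Setup A: H = 143²/(4.5×0.011) + 143 ≈ 413254.1 mm; DoF = Df − Dn = 23675.6 − 21254.9 ≈ 2420.7 mm.
Setup B: H = 250²/(1.8×0.03) + 250 ≈ 1157657.4 mm; DoF = Df − Dn = 72792.4 − 64685.6 ≈ 8106.8 mm.
Ratio = 8106.8 / 2420.7 ≈ 3.35.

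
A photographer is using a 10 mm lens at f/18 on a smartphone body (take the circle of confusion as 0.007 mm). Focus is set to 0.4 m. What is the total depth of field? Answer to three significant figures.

0.518 m

Hyperfocal distance H = f²/(N·c) + f = 10²/(18 × 0.007) + 10 = 100/0.126 + 10 ≈ 803.7 mm ≈ 0.804 m.
Near limit Dn = s·(H − f)/(H + s − 2f) = 400 × (803.7 − 10) / (803.7 + 400 − 2 × 10) = 400 × 793.7 / 1183.7 ≈ 268.20 mm.
Far limit Df = s·(H − f)/(H − s) = 400 × (803.7 − 10) / (803.7 − 400) = 400 × 793.7 / 403.7 ≈ 786.47 mm.
Depth of field = Df − Dn = 786.47 − 268.20 ≈ 518.27 mm ≈ 0.518 m.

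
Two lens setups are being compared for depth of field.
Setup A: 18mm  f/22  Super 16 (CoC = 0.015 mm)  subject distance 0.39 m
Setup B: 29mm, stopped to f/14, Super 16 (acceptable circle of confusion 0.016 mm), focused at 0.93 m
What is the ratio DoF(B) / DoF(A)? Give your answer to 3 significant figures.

Setup A: H = 18²/(22×0.015) + 18 ≈ 999.8 mm; DoF = Df − Dn = 627.91 − 282.84 ≈ 345.07 mm.
Setup B: H = 29²/(14×0.016) + 29 ≈ 3783.5 mm; DoF = Df − Dn = 1223.65 − 750.01 ≈ 473.64 mm.
Ratio = 473.64 / 345.07 ≈ 1.37.

1.37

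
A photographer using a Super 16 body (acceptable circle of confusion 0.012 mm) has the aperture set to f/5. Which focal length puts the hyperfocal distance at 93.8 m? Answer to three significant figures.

75.0 mm

From H = f²/(N·c) + f, with f ≪ H: f ≈ √(H·N·c) = √(93800 × 5 × 0.012) = √5628.0 ≈ 75.02 mm.
The +f correction barely moves this — solving exactly, f² + N·c·f − N·c·H = 0 ⇒ f = (−N·c + √((N·c)² + 4·N·c·H))/2 = (−0.06 + √22512)/2 ≈ 74.990 mm, so f ≈ 75.0 mm.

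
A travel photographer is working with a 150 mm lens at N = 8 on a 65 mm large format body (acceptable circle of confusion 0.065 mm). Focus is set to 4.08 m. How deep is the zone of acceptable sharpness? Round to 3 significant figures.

Hyperfocal distance H = f²/(N·c) + f = 150²/(8 × 0.065) + 150 = 22500/0.52 + 150 ≈ 43419.2 mm ≈ 43.42 m.
Near limit Dn = s·(H − f)/(H + s − 2f) = 4080 × (43419.2 − 150) / (43419.2 + 4080 − 2 × 150) = 4080 × 43269.2 / 47199.2 ≈ 3740.28 mm.
Far limit Df = s·(H − f)/(H − s) = 4080 × (43419.2 − 150) / (43419.2 − 4080) = 4080 × 43269.2 / 39339.2 ≈ 4487.59 mm.
Depth of field = Df − Dn = 4487.59 − 3740.28 ≈ 747.31 mm ≈ 0.747 m.

0.747 m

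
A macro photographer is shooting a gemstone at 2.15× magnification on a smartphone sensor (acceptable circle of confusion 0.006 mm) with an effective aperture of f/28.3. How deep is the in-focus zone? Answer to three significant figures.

0.0735 mm

At magnification m, DoF ≈ 2·N_eff·c/m² = 2 × 28.3 × 0.006 / 2.15² = 0.3396 / 4.622 ≈ 0.0735 mm.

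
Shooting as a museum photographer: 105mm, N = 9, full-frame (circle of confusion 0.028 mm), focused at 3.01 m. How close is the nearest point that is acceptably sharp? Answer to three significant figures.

Hyperfocal distance H = f²/(N·c) + f = 105²/(9 × 0.028) + 105 = 11025/0.252 + 105 ≈ 43855.0 mm ≈ 43.85 m.
Near limit Dn = s·(H − f)/(H + s − 2f) = 3010 × (43855.0 − 105) / (43855.0 + 3010 − 2 × 105) = 3010 × 43750.0 / 46655.0 ≈ 2822.6 mm ≈ 2.82 m.

2.82 m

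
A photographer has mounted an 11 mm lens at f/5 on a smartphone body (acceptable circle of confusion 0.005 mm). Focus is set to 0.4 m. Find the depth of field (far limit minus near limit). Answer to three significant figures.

Hyperfocal distance H = f²/(N·c) + f = 11²/(5 × 0.005) + 11 = 121/0.025 + 11 ≈ 4851.0 mm ≈ 4.851 m.
Near limit Dn = s·(H − f)/(H + s − 2f) = 400 × (4851.0 − 11) / (4851.0 + 400 − 2 × 11) = 400 × 4840.0 / 5229.0 ≈ 370.243 mm.
Far limit Df = s·(H − f)/(H − s) = 400 × (4851.0 − 11) / (4851.0 − 400) = 400 × 4840.0 / 4451.0 ≈ 434.958 mm.
Depth of field = Df − Dn = 434.958 − 370.243 ≈ 64.715 mm.

64.7 mm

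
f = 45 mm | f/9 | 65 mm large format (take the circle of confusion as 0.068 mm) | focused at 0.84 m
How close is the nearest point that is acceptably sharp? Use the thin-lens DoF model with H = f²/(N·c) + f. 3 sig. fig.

Hyperfocal distance H = f²/(N·c) + f = 45²/(9 × 0.068) + 45 = 2025/0.612 + 45 ≈ 3353.8 mm ≈ 3.354 m.
Near limit Dn = s·(H − f)/(H + s − 2f) = 840 × (3353.8 − 45) / (3353.8 + 840 − 2 × 45) = 840 × 3308.8 / 4103.8 ≈ 677.27 mm ≈ 0.677 m.

0.677 m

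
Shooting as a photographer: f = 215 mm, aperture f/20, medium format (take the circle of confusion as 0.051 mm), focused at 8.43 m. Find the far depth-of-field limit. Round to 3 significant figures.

Hyperfocal distance H = f²/(N·c) + f = 215²/(20 × 0.051) + 215 = 46225/1.02 + 215 ≈ 45533.6 mm ≈ 45.53 m.
Far limit Df = s·(H − f)/(H − s) = 8430 × (45533.6 − 215) / (45533.6 − 8430) = 8430 × 45318.6 / 37103.6 ≈ 10296 mm ≈ 10.3 m.

10.3 m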